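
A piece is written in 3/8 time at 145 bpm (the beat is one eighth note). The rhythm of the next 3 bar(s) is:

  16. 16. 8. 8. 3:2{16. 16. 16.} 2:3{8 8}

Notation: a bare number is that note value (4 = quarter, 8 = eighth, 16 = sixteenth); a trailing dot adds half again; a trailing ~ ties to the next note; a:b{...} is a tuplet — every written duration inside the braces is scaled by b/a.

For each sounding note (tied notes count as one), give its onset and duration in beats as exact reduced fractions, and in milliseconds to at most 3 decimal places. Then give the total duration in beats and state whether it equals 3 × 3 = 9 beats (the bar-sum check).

1) 0.0ms=0b +310.345ms=3/4b
2) 310.345ms=3/4b +310.345ms=3/4b
3) 620.69ms=3/2b +620.69ms=3/2b
4) 1241.379ms=3b +620.69ms=3/2b
5) 1862.069ms=9/2b +206.897ms=1/2b
6) 2068.966ms=5b +206.897ms=1/2b
7) 2275.862ms=11/2b +206.897ms=1/2b
8) 2482.759ms=6b +620.69ms=3/2b
9) 3103.448ms=15/2b +620.69ms=3/2b
Σ=9b of 9 (145bpm 3/8) — PASS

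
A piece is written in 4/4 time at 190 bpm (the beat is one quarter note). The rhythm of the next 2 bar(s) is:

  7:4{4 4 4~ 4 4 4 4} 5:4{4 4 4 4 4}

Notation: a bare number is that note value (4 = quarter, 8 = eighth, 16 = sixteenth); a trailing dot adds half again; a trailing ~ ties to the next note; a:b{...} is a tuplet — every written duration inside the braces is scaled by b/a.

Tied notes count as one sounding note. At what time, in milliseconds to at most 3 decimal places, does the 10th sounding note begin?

1. 0.0ms @ 0 + 180.451ms (4/7)
2. 180.451ms @ 4/7 + 180.451ms (4/7)
3. 360.902ms @ 8/7 + 360.902ms (8/7)
4. 721.805ms @ 16/7 + 180.451ms (4/7)
5. 902.256ms @ 20/7 + 180.451ms (4/7)
6. 1082.707ms @ 24/7 + 180.451ms (4/7)
7. 1263.158ms @ 4 + 252.632ms (4/5)
8. 1515.789ms @ 24/5 + 252.632ms (4/5)
9. 1768.421ms @ 28/5 + 252.632ms (4/5)
10. 2021.053ms @ 32/5 + 252.632ms (4/5)
11. 2273.684ms @ 36/5 + 252.632ms (4/5)

note 10 onset = 32/5b = 2021.053ms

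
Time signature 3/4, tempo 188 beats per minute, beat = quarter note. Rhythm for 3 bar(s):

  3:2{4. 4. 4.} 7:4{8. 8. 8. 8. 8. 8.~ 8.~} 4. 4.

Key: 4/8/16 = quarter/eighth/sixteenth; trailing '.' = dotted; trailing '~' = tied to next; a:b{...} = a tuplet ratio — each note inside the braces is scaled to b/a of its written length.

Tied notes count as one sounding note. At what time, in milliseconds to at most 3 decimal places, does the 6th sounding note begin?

1. 0.0ms @ 0 + 319.149ms (1)
2. 319.149ms @ 1 + 319.149ms (1)
3. 638.298ms @ 2 + 319.149ms (1)
4. 957.447ms @ 3 + 136.778ms (3/7)
5. 1094.225ms @ 24/7 + 136.778ms (3/7)
6. 1231.003ms @ 27/7 + 136.778ms (3/7)
7. 1367.781ms @ 30/7 + 136.778ms (3/7)
8. 1504.559ms @ 33/7 + 136.778ms (3/7)
9. 1641.337ms @ 36/7 + 752.28ms (33/14)
10. 2393.617ms @ 15/2 + 478.723ms (3/2)

note 6 onset = 27/7b = 1231.003ms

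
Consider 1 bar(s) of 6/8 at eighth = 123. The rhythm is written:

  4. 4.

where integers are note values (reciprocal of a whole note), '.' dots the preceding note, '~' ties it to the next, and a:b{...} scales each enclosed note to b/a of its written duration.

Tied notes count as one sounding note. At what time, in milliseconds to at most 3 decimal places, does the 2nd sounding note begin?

1. 0.0ms @ 0 + 1463.415ms (3)
2. 1463.415ms @ 3 + 1463.415ms (3)

note 2 onset = 3b = 1463.415ms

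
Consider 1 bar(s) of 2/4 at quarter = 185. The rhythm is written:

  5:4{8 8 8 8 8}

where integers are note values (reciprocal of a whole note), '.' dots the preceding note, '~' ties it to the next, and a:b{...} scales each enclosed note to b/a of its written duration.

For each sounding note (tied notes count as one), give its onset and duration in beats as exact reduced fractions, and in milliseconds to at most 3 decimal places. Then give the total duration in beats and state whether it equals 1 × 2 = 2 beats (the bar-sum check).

1) 0.0ms=0b +129.73ms=2/5b
2) 129.73ms=2/5b +129.73ms=2/5b
3) 259.459ms=4/5b +129.73ms=2/5b
4) 389.189ms=6/5b +129.73ms=2/5b
5) 518.919ms=8/5b +129.73ms=2/5b
Σ=2b of 2 (185bpm 2/4) — PASS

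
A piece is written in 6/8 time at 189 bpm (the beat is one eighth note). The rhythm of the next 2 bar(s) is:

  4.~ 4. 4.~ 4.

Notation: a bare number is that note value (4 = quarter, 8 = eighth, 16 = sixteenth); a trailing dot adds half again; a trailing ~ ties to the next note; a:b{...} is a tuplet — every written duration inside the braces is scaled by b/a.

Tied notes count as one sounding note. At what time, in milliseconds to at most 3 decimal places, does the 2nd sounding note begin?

note 2 onset = 6b = 1904.762ms

1. 0.0ms @ 0 + 1904.762ms (6)
2. 1904.762ms @ 6 + 1904.762ms (6)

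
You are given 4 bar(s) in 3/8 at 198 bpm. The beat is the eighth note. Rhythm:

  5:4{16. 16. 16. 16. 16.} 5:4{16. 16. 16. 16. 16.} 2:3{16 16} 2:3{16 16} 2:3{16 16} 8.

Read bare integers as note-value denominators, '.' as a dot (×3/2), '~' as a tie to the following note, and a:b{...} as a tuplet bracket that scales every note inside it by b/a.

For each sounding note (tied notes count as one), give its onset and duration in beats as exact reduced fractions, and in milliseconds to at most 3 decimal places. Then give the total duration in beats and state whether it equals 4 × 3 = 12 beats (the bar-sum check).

1) 0.0ms=0b +181.818ms=3/5b
2) 181.818ms=3/5b +181.818ms=3/5b
3) 363.636ms=6/5b +181.818ms=3/5b
4) 545.455ms=9/5b +181.818ms=3/5b
5) 727.273ms=12/5b +181.818ms=3/5b
6) 909.091ms=3b +181.818ms=3/5b
7) 1090.909ms=18/5b +181.818ms=3/5b
8) 1272.727ms=21/5b +181.818ms=3/5b
9) 1454.545ms=24/5b +181.818ms=3/5b
10) 1636.364ms=27/5b +181.818ms=3/5b
11) 1818.182ms=6b +227.273ms=3/4b
12) 2045.455ms=27/4b +227.273ms=3/4b
13) 2272.727ms=15/2b +227.273ms=3/4b
14) 2500.0ms=33/4b +227.273ms=3/4b
15) 2727.273ms=9b +227.273ms=3/4b
16) 2954.545ms=39/4b +227.273ms=3/4b
17) 3181.818ms=21/2b +454.545ms=3/2b
Σ=12b of 12 (198bpm 3/8) — PASS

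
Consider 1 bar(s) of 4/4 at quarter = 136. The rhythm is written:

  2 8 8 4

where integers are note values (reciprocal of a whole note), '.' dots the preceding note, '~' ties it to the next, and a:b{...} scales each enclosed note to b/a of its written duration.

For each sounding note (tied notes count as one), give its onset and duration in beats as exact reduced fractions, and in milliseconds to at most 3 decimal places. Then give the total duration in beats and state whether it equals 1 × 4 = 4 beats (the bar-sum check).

1) 0.0ms=0b +882.353ms=2b
2) 882.353ms=2b +220.588ms=1/2b
3) 1102.941ms=5/2b +220.588ms=1/2b
4) 1323.529ms=3b +441.176ms=1b
Σ=4b of 4 (136bpm 4/4) — PASS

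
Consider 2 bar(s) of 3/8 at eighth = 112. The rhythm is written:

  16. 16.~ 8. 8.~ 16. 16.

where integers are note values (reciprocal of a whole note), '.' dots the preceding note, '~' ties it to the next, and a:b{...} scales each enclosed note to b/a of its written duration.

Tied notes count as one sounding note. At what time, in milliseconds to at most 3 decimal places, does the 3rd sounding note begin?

note 3 onset = 3b = 1607.143ms

1. 0.0ms @ 0 + 401.786ms (3/4)
2. 401.786ms @ 3/4 + 1205.357ms (9/4)
3. 1607.143ms @ 3 + 1205.357ms (9/4)
4. 2812.5ms @ 21/4 + 401.786ms (3/4)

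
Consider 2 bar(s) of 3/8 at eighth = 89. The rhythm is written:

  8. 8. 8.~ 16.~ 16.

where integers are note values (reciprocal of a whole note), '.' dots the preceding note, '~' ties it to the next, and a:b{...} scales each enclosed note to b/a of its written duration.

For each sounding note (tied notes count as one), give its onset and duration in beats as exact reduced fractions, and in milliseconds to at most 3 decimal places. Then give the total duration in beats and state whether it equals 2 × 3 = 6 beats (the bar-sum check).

1) 0.0ms=0b +1011.236ms=3/2b
2) 1011.236ms=3/2b +1011.236ms=3/2b
3) 2022.472ms=3b +2022.472ms=3b
Σ=6b of 6 (89bpm 3/8) — PASS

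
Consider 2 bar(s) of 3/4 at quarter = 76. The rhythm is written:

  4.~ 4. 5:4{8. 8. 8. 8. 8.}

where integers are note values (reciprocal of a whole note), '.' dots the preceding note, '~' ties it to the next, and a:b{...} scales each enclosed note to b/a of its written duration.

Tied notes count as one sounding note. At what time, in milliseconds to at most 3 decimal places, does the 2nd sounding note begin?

note 2 onset = 3b = 2368.421ms

1. 0.0ms @ 0 + 2368.421ms (3)
2. 2368.421ms @ 3 + 473.684ms (3/5)
3. 2842.105ms @ 18/5 + 473.684ms (3/5)
4. 3315.789ms @ 21/5 + 473.684ms (3/5)
5. 3789.474ms @ 24/5 + 473.684ms (3/5)
6. 4263.158ms @ 27/5 + 473.684ms (3/5)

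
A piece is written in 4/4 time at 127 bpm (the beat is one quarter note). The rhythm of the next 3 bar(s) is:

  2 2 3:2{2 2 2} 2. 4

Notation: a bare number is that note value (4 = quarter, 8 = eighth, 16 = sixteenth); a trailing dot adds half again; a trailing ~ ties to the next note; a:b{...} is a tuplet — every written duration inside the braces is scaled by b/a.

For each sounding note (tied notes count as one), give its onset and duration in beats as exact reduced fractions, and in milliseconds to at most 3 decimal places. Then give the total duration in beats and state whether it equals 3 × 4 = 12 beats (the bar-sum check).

1) 0.0ms=0b +944.882ms=2b
2) 944.882ms=2b +944.882ms=2b
3) 1889.764ms=4b +629.921ms=4/3b
4) 2519.685ms=16/3b +629.921ms=4/3b
5) 3149.606ms=20/3b +629.921ms=4/3b
6) 3779.528ms=8b +1417.323ms=3b
7) 5196.85ms=11b +472.441ms=1b
Σ=12b of 12 (127bpm 4/4) — PASS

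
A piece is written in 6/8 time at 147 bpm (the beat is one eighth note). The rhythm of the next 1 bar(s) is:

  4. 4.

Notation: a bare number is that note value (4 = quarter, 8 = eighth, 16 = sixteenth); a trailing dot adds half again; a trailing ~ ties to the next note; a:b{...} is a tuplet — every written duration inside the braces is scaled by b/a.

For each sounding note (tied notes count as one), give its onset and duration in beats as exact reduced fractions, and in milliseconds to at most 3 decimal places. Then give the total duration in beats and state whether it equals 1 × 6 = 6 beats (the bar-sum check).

1) 0.0ms=0b +1224.49ms=3b
2) 1224.49ms=3b +1224.49ms=3b
Σ=6b of 6 (147bpm 6/8) — PASS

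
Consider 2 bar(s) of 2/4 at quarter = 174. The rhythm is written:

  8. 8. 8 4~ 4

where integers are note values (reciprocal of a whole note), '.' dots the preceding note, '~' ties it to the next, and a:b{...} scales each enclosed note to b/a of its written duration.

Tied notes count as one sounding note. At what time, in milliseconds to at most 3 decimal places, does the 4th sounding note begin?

note 4 onset = 2b = 689.655ms

1. 0.0ms @ 0 + 258.621ms (3/4)
2. 258.621ms @ 3/4 + 258.621ms (3/4)
3. 517.241ms @ 3/2 + 172.414ms (1/2)
4. 689.655ms @ 2 + 689.655ms (2)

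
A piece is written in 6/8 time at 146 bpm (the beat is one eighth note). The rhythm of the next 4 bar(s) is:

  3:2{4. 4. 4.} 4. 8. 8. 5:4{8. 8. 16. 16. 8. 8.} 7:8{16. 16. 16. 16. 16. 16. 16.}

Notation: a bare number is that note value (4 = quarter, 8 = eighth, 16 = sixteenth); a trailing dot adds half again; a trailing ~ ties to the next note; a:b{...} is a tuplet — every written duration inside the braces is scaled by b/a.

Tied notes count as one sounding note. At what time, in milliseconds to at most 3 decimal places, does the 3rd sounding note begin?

note 3 onset = 4b = 1643.836ms

1. 0.0ms @ 0 + 821.918ms (2)
2. 821.918ms @ 2 + 821.918ms (2)
3. 1643.836ms @ 4 + 821.918ms (2)
4. 2465.753ms @ 6 + 1232.877ms (3)
5. 3698.63ms @ 9 + 616.438ms (3/2)
6. 4315.068ms @ 21/2 + 616.438ms (3/2)
7. 4931.507ms @ 12 + 493.151ms (6/5)
8. 5424.658ms @ 66/5 + 493.151ms (6/5)
9. 5917.808ms @ 72/5 + 246.575ms (3/5)
10. 6164.384ms @ 15 + 246.575ms (3/5)
11. 6410.959ms @ 78/5 + 493.151ms (6/5)
12. 6904.11ms @ 84/5 + 493.151ms (6/5)
13. 7397.26ms @ 18 + 352.25ms (6/7)
14. 7749.511ms @ 132/7 + 352.25ms (6/7)
15. 8101.761ms @ 138/7 + 352.25ms (6/7)
16. 8454.012ms @ 144/7 + 352.25ms (6/7)
17. 8806.262ms @ 150/7 + 352.25ms (6/7)
18. 9158.513ms @ 156/7 + 352.25ms (6/7)
19. 9510.763ms @ 162/7 + 352.25ms (6/7)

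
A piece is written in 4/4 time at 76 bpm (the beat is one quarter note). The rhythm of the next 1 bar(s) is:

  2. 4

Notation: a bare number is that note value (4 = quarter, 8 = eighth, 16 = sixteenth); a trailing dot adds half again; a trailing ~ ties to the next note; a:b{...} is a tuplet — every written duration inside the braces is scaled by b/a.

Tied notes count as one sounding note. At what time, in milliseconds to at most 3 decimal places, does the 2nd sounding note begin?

1. 0.0ms @ 0 + 2368.421ms (3)
2. 2368.421ms @ 3 + 789.474ms (1)

note 2 onset = 3b = 2368.421ms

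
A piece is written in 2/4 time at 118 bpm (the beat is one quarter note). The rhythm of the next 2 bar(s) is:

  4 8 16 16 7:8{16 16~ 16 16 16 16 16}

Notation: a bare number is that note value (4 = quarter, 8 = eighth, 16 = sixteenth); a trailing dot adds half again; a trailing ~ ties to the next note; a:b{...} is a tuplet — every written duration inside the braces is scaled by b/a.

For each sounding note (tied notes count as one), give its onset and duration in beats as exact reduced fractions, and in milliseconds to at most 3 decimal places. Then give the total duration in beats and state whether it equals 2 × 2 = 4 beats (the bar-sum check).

1) 0.0ms=0b +508.475ms=1b
2) 508.475ms=1b +254.237ms=1/2b
3) 762.712ms=3/2b +127.119ms=1/4b
4) 889.831ms=7/4b +127.119ms=1/4b
5) 1016.949ms=2b +145.278ms=2/7b
6) 1162.228ms=16/7b +290.557ms=4/7b
7) 1452.785ms=20/7b +145.278ms=2/7b
8) 1598.063ms=22/7b +145.278ms=2/7b
9) 1743.341ms=24/7b +145.278ms=2/7b
10) 1888.62ms=26/7b +145.278ms=2/7b
Σ=4b of 4 (118bpm 2/4) — PASS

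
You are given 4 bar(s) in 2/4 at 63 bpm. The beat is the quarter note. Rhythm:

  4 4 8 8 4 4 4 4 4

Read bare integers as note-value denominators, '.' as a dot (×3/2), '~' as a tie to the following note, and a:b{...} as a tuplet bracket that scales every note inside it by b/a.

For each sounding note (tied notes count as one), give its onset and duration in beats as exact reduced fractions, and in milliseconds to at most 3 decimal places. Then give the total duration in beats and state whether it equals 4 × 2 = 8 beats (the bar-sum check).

1) 0.0ms=0b +952.381ms=1b
2) 952.381ms=1b +952.381ms=1b
3) 1904.762ms=2b +476.19ms=1/2b
4) 2380.952ms=5/2b +476.19ms=1/2b
5) 2857.143ms=3b +952.381ms=1b
6) 3809.524ms=4b +952.381ms=1b
7) 4761.905ms=5b +952.381ms=1b
8) 5714.286ms=6b +952.381ms=1b
9) 6666.667ms=7b +952.381ms=1b
Σ=8b of 8 (63bpm 2/4) — PASS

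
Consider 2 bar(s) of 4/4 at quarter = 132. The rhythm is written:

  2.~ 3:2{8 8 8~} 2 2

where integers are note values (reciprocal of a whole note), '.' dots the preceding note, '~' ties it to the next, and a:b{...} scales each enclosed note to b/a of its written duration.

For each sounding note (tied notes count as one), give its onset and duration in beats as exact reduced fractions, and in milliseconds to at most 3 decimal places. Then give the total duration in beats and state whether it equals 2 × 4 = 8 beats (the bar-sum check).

1) 0.0ms=0b +1515.152ms=10/3b
2) 1515.152ms=10/3b +151.515ms=1/3b
3) 1666.667ms=11/3b +1060.606ms=7/3b
4) 2727.273ms=6b +909.091ms=2b
Σ=8b of 8 (132bpm 4/4) — PASS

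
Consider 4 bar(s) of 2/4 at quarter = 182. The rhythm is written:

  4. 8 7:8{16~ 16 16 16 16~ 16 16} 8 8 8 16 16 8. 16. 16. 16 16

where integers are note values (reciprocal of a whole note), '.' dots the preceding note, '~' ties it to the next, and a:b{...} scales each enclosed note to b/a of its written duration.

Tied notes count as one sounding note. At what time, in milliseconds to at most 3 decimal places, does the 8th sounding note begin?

1. 0.0ms @ 0 + 494.505ms (3/2)
2. 494.505ms @ 3/2 + 164.835ms (1/2)
3. 659.341ms @ 2 + 188.383ms (4/7)
4. 847.724ms @ 18/7 + 94.192ms (2/7)
5. 941.915ms @ 20/7 + 94.192ms (2/7)
6. 1036.107ms @ 22/7 + 188.383ms (4/7)
7. 1224.49ms @ 26/7 + 94.192ms (2/7)
8. 1318.681ms @ 4 + 164.835ms (1/2)
9. 1483.516ms @ 9/2 + 164.835ms (1/2)
10. 1648.352ms @ 5 + 164.835ms (1/2)
11. 1813.187ms @ 11/2 + 82.418ms (1/4)
12. 1895.604ms @ 23/4 + 82.418ms (1/4)
13. 1978.022ms @ 6 + 247.253ms (3/4)
14. 2225.275ms @ 27/4 + 123.626ms (3/8)
15. 2348.901ms @ 57/8 + 123.626ms (3/8)
16. 2472.527ms @ 15/2 + 82.418ms (1/4)
17. 2554.945ms @ 31/4 + 82.418ms (1/4)

note 8 onset = 4b = 1318.681ms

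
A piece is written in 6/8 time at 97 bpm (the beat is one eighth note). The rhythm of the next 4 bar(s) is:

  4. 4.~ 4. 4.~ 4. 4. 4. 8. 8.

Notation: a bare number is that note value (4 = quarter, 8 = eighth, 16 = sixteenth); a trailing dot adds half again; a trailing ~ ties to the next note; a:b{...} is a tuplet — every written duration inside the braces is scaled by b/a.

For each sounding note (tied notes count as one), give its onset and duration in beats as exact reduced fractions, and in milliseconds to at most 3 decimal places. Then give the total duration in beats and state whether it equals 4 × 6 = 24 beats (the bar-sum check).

1) 0.0ms=0b +1855.67ms=3b
2) 1855.67ms=3b +3711.34ms=6b
3) 5567.01ms=9b +3711.34ms=6b
4) 9278.351ms=15b +1855.67ms=3b
5) 11134.021ms=18b +1855.67ms=3b
6) 12989.691ms=21b +927.835ms=3/2b
7) 13917.526ms=45/2b +927.835ms=3/2b
Σ=24b of 24 (97bpm 6/8) — PASS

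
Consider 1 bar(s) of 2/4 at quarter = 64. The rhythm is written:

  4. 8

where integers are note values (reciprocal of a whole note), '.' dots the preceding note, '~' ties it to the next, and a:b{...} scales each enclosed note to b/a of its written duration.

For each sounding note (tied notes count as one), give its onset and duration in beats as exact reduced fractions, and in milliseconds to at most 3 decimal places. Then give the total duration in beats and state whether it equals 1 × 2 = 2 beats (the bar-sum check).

1) 0.0ms=0b +1406.25ms=3/2b
2) 1406.25ms=3/2b +468.75ms=1/2b
Σ=2b of 2 (64bpm 2/4) — PASS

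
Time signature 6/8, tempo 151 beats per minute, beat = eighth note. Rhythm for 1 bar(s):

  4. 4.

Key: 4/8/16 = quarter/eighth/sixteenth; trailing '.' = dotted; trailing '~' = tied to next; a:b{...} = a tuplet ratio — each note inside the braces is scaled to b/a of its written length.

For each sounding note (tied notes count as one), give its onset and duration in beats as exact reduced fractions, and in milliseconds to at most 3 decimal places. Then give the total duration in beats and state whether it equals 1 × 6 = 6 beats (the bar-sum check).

1) 0.0ms=0b +1192.053ms=3b
2) 1192.053ms=3b +1192.053ms=3b
Σ=6b of 6 (151bpm 6/8) — PASS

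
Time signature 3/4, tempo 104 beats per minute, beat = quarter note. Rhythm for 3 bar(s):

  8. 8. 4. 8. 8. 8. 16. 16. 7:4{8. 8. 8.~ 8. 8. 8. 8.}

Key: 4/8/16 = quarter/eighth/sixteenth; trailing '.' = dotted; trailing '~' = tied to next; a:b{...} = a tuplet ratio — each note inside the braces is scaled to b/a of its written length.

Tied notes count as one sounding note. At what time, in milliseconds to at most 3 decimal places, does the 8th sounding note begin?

note 8 onset = 45/8b = 3245.192ms

1. 0.0ms @ 0 + 432.692ms (3/4)
2. 432.692ms @ 3/4 + 432.692ms (3/4)
3. 865.385ms @ 3/2 + 865.385ms (3/2)
4. 1730.769ms @ 3 + 432.692ms (3/4)
5. 2163.462ms @ 15/4 + 432.692ms (3/4)
6. 2596.154ms @ 9/2 + 432.692ms (3/4)
7. 3028.846ms @ 21/4 + 216.346ms (3/8)
8. 3245.192ms @ 45/8 + 216.346ms (3/8)
9. 3461.538ms @ 6 + 247.253ms (3/7)
10. 3708.791ms @ 45/7 + 247.253ms (3/7)
11. 3956.044ms @ 48/7 + 494.505ms (6/7)
12. 4450.549ms @ 54/7 + 247.253ms (3/7)
13. 4697.802ms @ 57/7 + 247.253ms (3/7)
14. 4945.055ms @ 60/7 + 247.253ms (3/7)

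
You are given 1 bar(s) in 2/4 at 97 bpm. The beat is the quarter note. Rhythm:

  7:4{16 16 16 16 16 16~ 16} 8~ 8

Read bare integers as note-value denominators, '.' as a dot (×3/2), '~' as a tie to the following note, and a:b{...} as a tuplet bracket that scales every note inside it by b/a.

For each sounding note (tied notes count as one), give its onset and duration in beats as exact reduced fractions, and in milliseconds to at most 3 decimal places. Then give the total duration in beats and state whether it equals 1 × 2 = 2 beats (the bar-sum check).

1) 0.0ms=0b +88.365ms=1/7b
2) 88.365ms=1/7b +88.365ms=1/7b
3) 176.73ms=2/7b +88.365ms=1/7b
4) 265.096ms=3/7b +88.365ms=1/7b
5) 353.461ms=4/7b +88.365ms=1/7b
6) 441.826ms=5/7b +176.73ms=2/7b
7) 618.557ms=1b +618.557ms=1b
Σ=2b of 2 (97bpm 2/4) — PASS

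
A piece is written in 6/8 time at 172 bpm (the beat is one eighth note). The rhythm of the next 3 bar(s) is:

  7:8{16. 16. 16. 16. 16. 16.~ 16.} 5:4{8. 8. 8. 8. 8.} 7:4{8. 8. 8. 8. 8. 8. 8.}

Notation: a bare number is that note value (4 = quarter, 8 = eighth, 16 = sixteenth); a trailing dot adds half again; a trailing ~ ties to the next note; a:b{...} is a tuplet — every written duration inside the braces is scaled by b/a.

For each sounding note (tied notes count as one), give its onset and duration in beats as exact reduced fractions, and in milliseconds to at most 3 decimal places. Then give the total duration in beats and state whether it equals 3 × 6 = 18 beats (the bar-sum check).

1) 0.0ms=0b +299.003ms=6/7b
2) 299.003ms=6/7b +299.003ms=6/7b
3) 598.007ms=12/7b +299.003ms=6/7b
4) 897.01ms=18/7b +299.003ms=6/7b
5) 1196.013ms=24/7b +299.003ms=6/7b
6) 1495.017ms=30/7b +598.007ms=12/7b
7) 2093.023ms=6b +418.605ms=6/5b
8) 2511.628ms=36/5b +418.605ms=6/5b
9) 2930.233ms=42/5b +418.605ms=6/5b
10) 3348.837ms=48/5b +418.605ms=6/5b
11) 3767.442ms=54/5b +418.605ms=6/5b
12) 4186.047ms=12b +299.003ms=6/7b
13) 4485.05ms=90/7b +299.003ms=6/7b
14) 4784.053ms=96/7b +299.003ms=6/7b
15) 5083.056ms=102/7b +299.003ms=6/7b
16) 5382.06ms=108/7b +299.003ms=6/7b
17) 5681.063ms=114/7b +299.003ms=6/7b
18) 5980.066ms=120/7b +299.003ms=6/7b
Σ=18b of 18 (172bpm 6/8) — PASS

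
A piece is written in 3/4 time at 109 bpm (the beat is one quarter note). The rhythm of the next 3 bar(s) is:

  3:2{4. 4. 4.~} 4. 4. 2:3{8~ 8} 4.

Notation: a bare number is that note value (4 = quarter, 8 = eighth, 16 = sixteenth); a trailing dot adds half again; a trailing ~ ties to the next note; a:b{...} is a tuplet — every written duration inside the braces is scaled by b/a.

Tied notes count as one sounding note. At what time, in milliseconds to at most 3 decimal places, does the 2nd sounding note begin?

1. 0.0ms @ 0 + 550.459ms (1)
2. 550.459ms @ 1 + 550.459ms (1)
3. 1100.917ms @ 2 + 1376.147ms (5/2)
4. 2477.064ms @ 9/2 + 825.688ms (3/2)
5. 3302.752ms @ 6 + 825.688ms (3/2)
6. 4128.44ms @ 15/2 + 825.688ms (3/2)

note 2 onset = 1b = 550.459ms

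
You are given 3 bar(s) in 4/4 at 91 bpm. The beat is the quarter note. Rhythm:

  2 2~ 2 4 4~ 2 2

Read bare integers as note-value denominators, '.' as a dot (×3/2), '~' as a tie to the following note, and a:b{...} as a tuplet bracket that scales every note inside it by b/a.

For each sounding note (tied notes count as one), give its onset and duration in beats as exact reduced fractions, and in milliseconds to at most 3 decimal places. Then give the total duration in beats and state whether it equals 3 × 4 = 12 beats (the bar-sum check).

1) 0.0ms=0b +1318.681ms=2b
2) 1318.681ms=2b +2637.363ms=4b
3) 3956.044ms=6b +659.341ms=1b
4) 4615.385ms=7b +1978.022ms=3b
5) 6593.407ms=10b +1318.681ms=2b
Σ=12b of 12 (91bpm 4/4) — PASS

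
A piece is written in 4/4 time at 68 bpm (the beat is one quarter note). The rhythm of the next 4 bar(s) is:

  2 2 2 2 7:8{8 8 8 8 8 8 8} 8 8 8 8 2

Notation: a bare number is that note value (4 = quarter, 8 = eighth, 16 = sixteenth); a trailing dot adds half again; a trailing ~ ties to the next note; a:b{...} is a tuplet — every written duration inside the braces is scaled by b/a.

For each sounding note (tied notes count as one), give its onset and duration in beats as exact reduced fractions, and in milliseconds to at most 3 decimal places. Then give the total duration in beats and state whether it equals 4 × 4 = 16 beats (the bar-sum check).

1) 0.0ms=0b +1764.706ms=2b
2) 1764.706ms=2b +1764.706ms=2b
3) 3529.412ms=4b +1764.706ms=2b
4) 5294.118ms=6b +1764.706ms=2b
5) 7058.824ms=8b +504.202ms=4/7b
6) 7563.025ms=60/7b +504.202ms=4/7b
7) 8067.227ms=64/7b +504.202ms=4/7b
8) 8571.429ms=68/7b +504.202ms=4/7b
9) 9075.63ms=72/7b +504.202ms=4/7b
10) 9579.832ms=76/7b +504.202ms=4/7b
11) 10084.034ms=80/7b +504.202ms=4/7b
12) 10588.235ms=12b +441.176ms=1/2b
13) 11029.412ms=25/2b +441.176ms=1/2b
14) 11470.588ms=13b +441.176ms=1/2b
15) 11911.765ms=27/2b +441.176ms=1/2b
16) 12352.941ms=14b +1764.706ms=2b
Σ=16b of 16 (68bpm 4/4) — PASS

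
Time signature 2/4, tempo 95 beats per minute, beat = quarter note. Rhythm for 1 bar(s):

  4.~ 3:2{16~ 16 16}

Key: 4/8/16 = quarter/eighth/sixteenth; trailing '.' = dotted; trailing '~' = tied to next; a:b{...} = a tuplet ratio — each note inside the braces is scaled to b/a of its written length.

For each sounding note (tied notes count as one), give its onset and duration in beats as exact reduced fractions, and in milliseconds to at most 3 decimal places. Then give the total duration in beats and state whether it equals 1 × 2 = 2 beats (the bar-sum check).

1) 0.0ms=0b +1157.895ms=11/6b
2) 1157.895ms=11/6b +105.263ms=1/6b
Σ=2b of 2 (95bpm 2/4) — PASS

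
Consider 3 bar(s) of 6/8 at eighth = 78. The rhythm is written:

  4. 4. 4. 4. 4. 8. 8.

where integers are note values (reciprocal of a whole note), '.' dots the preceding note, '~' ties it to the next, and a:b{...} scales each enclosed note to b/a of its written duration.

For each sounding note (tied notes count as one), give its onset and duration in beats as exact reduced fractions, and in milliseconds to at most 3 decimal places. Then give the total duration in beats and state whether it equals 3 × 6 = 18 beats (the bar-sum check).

1) 0.0ms=0b +2307.692ms=3b
2) 2307.692ms=3b +2307.692ms=3b
3) 4615.385ms=6b +2307.692ms=3b
4) 6923.077ms=9b +2307.692ms=3b
5) 9230.769ms=12b +2307.692ms=3b
6) 11538.462ms=15b +1153.846ms=3/2b
7) 12692.308ms=33/2b +1153.846ms=3/2b
Σ=18b of 18 (78bpm 6/8) — PASS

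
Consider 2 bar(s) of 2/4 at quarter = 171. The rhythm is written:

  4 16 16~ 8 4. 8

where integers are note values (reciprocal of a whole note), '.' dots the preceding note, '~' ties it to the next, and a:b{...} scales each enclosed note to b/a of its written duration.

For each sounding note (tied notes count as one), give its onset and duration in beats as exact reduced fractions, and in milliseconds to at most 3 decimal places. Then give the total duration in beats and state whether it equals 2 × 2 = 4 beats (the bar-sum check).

1) 0.0ms=0b +350.877ms=1b
2) 350.877ms=1b +87.719ms=1/4b
3) 438.596ms=5/4b +263.158ms=3/4b
4) 701.754ms=2b +526.316ms=3/2b
5) 1228.07ms=7/2b +175.439ms=1/2b
Σ=4b of 4 (171bpm 2/4) — PASS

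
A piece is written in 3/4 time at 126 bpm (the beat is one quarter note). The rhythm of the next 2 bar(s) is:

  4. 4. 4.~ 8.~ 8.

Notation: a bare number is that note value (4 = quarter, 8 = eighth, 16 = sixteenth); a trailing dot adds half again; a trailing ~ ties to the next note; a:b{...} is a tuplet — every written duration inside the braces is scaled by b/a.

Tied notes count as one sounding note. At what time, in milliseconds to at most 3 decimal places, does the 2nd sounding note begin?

1. 0.0ms @ 0 + 714.286ms (3/2)
2. 714.286ms @ 3/2 + 714.286ms (3/2)
3. 1428.571ms @ 3 + 1428.571ms (3)

note 2 onset = 3/2b = 714.286ms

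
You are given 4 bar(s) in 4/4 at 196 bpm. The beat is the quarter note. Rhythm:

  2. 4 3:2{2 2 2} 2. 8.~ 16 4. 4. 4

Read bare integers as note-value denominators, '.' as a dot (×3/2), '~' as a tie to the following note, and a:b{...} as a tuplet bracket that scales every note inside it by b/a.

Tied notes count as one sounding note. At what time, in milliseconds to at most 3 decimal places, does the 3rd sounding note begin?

1. 0.0ms @ 0 + 918.367ms (3)
2. 918.367ms @ 3 + 306.122ms (1)
3. 1224.49ms @ 4 + 408.163ms (4/3)
4. 1632.653ms @ 16/3 + 408.163ms (4/3)
5. 2040.816ms @ 20/3 + 408.163ms (4/3)
6. 2448.98ms @ 8 + 918.367ms (3)
7. 3367.347ms @ 11 + 306.122ms (1)
8. 3673.469ms @ 12 + 459.184ms (3/2)
9. 4132.653ms @ 27/2 + 459.184ms (3/2)
10. 4591.837ms @ 15 + 306.122ms (1)

note 3 onset = 4b = 1224.49ms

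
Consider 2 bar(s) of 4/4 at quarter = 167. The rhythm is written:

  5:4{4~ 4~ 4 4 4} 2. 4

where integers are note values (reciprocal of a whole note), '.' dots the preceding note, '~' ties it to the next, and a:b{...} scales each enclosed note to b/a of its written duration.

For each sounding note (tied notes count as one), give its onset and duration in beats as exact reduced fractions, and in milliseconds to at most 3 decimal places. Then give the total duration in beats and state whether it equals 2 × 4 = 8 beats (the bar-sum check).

1) 0.0ms=0b +862.275ms=12/5b
2) 862.275ms=12/5b +287.425ms=4/5b
3) 1149.701ms=16/5b +287.425ms=4/5b
4) 1437.126ms=4b +1077.844ms=3b
5) 2514.97ms=7b +359.281ms=1b
Σ=8b of 8 (167bpm 4/4) — PASS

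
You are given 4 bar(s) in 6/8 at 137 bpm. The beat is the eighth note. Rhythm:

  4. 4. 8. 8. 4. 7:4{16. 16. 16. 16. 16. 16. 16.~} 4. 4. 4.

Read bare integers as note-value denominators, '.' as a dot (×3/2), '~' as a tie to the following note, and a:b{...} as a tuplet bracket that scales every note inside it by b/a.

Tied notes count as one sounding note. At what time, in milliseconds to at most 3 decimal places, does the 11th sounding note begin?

note 11 onset = 99/7b = 6193.952ms

1. 0.0ms @ 0 + 1313.869ms (3)
2. 1313.869ms @ 3 + 1313.869ms (3)
3. 2627.737ms @ 6 + 656.934ms (3/2)
4. 3284.672ms @ 15/2 + 656.934ms (3/2)
5. 3941.606ms @ 9 + 1313.869ms (3)
6. 5255.474ms @ 12 + 187.696ms (3/7)
7. 5443.17ms @ 87/7 + 187.696ms (3/7)
8. 5630.865ms @ 90/7 + 187.696ms (3/7)
9. 5818.561ms @ 93/7 + 187.696ms (3/7)
10. 6006.257ms @ 96/7 + 187.696ms (3/7)
11. 6193.952ms @ 99/7 + 187.696ms (3/7)
12. 6381.648ms @ 102/7 + 1501.564ms (24/7)
13. 7883.212ms @ 18 + 1313.869ms (3)
14. 9197.08ms @ 21 + 1313.869ms (3)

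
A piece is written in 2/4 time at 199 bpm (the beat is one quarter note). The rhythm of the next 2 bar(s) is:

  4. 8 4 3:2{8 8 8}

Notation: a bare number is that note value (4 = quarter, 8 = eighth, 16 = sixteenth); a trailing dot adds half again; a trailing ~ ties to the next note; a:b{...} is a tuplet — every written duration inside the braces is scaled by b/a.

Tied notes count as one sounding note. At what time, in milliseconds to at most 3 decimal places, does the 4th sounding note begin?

note 4 onset = 3b = 904.523ms

1. 0.0ms @ 0 + 452.261ms (3/2)
2. 452.261ms @ 3/2 + 150.754ms (1/2)
3. 603.015ms @ 2 + 301.508ms (1)
4. 904.523ms @ 3 + 100.503ms (1/3)
5. 1005.025ms @ 10/3 + 100.503ms (1/3)
6. 1105.528ms @ 11/3 + 100.503ms (1/3)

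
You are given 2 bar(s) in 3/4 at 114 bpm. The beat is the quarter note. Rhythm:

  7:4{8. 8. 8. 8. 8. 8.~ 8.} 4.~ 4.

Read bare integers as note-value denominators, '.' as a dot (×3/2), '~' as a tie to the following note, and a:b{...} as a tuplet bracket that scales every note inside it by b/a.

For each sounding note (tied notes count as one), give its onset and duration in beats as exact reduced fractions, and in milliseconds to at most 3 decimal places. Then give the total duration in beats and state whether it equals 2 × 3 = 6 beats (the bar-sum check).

1) 0.0ms=0b +225.564ms=3/7b
2) 225.564ms=3/7b +225.564ms=3/7b
3) 451.128ms=6/7b +225.564ms=3/7b
4) 676.692ms=9/7b +225.564ms=3/7b
5) 902.256ms=12/7b +225.564ms=3/7b
6) 1127.82ms=15/7b +451.128ms=6/7b
7) 1578.947ms=3b +1578.947ms=3b
Σ=6b of 6 (114bpm 3/4) — PASS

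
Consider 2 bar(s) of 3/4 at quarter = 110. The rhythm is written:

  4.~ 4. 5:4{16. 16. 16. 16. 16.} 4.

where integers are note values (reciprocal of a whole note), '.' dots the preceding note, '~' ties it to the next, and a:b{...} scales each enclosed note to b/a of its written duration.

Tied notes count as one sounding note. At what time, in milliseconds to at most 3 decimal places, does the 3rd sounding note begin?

1. 0.0ms @ 0 + 1636.364ms (3)
2. 1636.364ms @ 3 + 163.636ms (3/10)
3. 1800.0ms @ 33/10 + 163.636ms (3/10)
4. 1963.636ms @ 18/5 + 163.636ms (3/10)
5. 2127.273ms @ 39/10 + 163.636ms (3/10)
6. 2290.909ms @ 21/5 + 163.636ms (3/10)
7. 2454.545ms @ 9/2 + 818.182ms (3/2)

note 3 onset = 33/10b = 1800.0ms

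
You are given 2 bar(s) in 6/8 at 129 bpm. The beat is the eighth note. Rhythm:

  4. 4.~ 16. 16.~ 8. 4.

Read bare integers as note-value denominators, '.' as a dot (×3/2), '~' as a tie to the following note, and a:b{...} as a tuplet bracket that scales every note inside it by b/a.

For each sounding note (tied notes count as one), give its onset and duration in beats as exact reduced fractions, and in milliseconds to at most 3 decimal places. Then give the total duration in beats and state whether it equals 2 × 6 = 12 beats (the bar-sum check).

1) 0.0ms=0b +1395.349ms=3b
2) 1395.349ms=3b +1744.186ms=15/4b
3) 3139.535ms=27/4b +1046.512ms=9/4b
4) 4186.047ms=9b +1395.349ms=3b
Σ=12b of 12 (129bpm 6/8) — PASS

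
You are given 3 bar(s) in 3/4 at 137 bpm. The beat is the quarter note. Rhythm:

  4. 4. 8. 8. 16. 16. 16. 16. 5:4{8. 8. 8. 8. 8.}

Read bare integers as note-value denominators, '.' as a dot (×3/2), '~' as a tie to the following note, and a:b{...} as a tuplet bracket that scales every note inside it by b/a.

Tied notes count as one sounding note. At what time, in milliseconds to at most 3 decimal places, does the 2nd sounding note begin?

note 2 onset = 3/2b = 656.934ms

1. 0.0ms @ 0 + 656.934ms (3/2)
2. 656.934ms @ 3/2 + 656.934ms (3/2)
3. 1313.869ms @ 3 + 328.467ms (3/4)
4. 1642.336ms @ 15/4 + 328.467ms (3/4)
5. 1970.803ms @ 9/2 + 164.234ms (3/8)
6. 2135.036ms @ 39/8 + 164.234ms (3/8)
7. 2299.27ms @ 21/4 + 164.234ms (3/8)
8. 2463.504ms @ 45/8 + 164.234ms (3/8)
9. 2627.737ms @ 6 + 262.774ms (3/5)
10. 2890.511ms @ 33/5 + 262.774ms (3/5)
11. 3153.285ms @ 36/5 + 262.774ms (3/5)
12. 3416.058ms @ 39/5 + 262.774ms (3/5)
13. 3678.832ms @ 42/5 + 262.774ms (3/5)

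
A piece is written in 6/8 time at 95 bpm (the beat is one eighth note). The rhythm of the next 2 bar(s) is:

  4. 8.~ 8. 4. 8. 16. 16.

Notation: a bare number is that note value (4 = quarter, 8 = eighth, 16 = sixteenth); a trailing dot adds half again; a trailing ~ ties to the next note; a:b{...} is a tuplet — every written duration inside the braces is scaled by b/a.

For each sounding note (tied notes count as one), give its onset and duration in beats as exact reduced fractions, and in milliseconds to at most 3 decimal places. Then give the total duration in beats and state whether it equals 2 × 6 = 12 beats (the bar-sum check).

1) 0.0ms=0b +1894.737ms=3b
2) 1894.737ms=3b +1894.737ms=3b
3) 3789.474ms=6b +1894.737ms=3b
4) 5684.211ms=9b +947.368ms=3/2b
5) 6631.579ms=21/2b +473.684ms=3/4b
6) 7105.263ms=45/4b +473.684ms=3/4b
Σ=12b of 12 (95bpm 6/8) — PASS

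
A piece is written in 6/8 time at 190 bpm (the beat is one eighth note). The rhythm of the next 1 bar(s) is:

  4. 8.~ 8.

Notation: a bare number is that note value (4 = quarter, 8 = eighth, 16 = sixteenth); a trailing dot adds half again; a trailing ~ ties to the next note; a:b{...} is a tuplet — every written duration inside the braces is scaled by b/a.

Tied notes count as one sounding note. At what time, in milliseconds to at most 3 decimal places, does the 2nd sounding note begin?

1. 0.0ms @ 0 + 947.368ms (3)
2. 947.368ms @ 3 + 947.368ms (3)

note 2 onset = 3b = 947.368ms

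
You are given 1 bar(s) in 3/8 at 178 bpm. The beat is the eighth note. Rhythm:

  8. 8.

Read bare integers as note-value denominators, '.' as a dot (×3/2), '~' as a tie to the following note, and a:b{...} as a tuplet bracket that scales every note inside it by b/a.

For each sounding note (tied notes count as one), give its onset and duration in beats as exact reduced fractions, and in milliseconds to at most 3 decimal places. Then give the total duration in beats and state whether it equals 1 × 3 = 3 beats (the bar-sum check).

1) 0.0ms=0b +505.618ms=3/2b
2) 505.618ms=3/2b +505.618ms=3/2b
Σ=3b of 3 (178bpm 3/8) — PASS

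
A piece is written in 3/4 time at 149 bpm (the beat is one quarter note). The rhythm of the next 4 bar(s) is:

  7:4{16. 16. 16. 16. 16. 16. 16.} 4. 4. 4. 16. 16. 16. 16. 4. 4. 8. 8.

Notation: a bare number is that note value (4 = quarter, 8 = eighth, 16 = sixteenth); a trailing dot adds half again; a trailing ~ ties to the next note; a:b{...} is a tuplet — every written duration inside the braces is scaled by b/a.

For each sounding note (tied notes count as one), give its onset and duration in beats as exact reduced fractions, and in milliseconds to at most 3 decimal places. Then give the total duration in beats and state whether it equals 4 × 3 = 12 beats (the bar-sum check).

1) 0.0ms=0b +86.29ms=3/14b
2) 86.29ms=3/14b +86.29ms=3/14b
3) 172.579ms=3/7b +86.29ms=3/14b
4) 258.869ms=9/14b +86.29ms=3/14b
5) 345.158ms=6/7b +86.29ms=3/14b
6) 431.448ms=15/14b +86.29ms=3/14b
7) 517.737ms=9/7b +86.29ms=3/14b
8) 604.027ms=3/2b +604.027ms=3/2b
9) 1208.054ms=3b +604.027ms=3/2b
10) 1812.081ms=9/2b +604.027ms=3/2b
11) 2416.107ms=6b +151.007ms=3/8b
12) 2567.114ms=51/8b +151.007ms=3/8b
13) 2718.121ms=27/4b +151.007ms=3/8b
14) 2869.128ms=57/8b +151.007ms=3/8b
15) 3020.134ms=15/2b +604.027ms=3/2b
16) 3624.161ms=9b +604.027ms=3/2b
17) 4228.188ms=21/2b +302.013ms=3/4b
18) 4530.201ms=45/4b +302.013ms=3/4b
Σ=12b of 12 (149bpm 3/4) — PASS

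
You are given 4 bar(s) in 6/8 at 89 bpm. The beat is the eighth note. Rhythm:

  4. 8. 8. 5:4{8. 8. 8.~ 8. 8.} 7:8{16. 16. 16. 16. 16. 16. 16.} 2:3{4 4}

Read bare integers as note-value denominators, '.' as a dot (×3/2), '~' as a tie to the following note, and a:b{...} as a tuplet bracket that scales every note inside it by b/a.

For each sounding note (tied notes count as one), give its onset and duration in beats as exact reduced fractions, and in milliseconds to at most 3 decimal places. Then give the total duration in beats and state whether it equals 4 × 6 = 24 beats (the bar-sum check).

1) 0.0ms=0b +2022.472ms=3b
2) 2022.472ms=3b +1011.236ms=3/2b
3) 3033.708ms=9/2b +1011.236ms=3/2b
4) 4044.944ms=6b +808.989ms=6/5b
5) 4853.933ms=36/5b +808.989ms=6/5b
6) 5662.921ms=42/5b +1617.978ms=12/5b
7) 7280.899ms=54/5b +808.989ms=6/5b
8) 8089.888ms=12b +577.849ms=6/7b
9) 8667.737ms=90/7b +577.849ms=6/7b
10) 9245.586ms=96/7b +577.849ms=6/7b
11) 9823.435ms=102/7b +577.849ms=6/7b
12) 10401.284ms=108/7b +577.849ms=6/7b
13) 10979.133ms=114/7b +577.849ms=6/7b
14) 11556.982ms=120/7b +577.849ms=6/7b
15) 12134.831ms=18b +2022.472ms=3b
16) 14157.303ms=21b +2022.472ms=3b
Σ=24b of 24 (89bpm 6/8) — PASS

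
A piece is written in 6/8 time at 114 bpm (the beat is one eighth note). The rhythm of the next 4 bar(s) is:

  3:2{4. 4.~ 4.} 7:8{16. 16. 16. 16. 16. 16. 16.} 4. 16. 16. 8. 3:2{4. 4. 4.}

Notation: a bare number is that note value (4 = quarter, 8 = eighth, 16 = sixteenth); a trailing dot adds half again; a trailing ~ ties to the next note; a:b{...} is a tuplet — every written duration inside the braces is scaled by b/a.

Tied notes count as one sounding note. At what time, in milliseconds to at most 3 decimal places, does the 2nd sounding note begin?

1. 0.0ms @ 0 + 1052.632ms (2)
2. 1052.632ms @ 2 + 2105.263ms (4)
3. 3157.895ms @ 6 + 451.128ms (6/7)
4. 3609.023ms @ 48/7 + 451.128ms (6/7)
5. 4060.15ms @ 54/7 + 451.128ms (6/7)
6. 4511.278ms @ 60/7 + 451.128ms (6/7)
7. 4962.406ms @ 66/7 + 451.128ms (6/7)
8. 5413.534ms @ 72/7 + 451.128ms (6/7)
9. 5864.662ms @ 78/7 + 451.128ms (6/7)
10. 6315.789ms @ 12 + 1578.947ms (3)
11. 7894.737ms @ 15 + 394.737ms (3/4)
12. 8289.474ms @ 63/4 + 394.737ms (3/4)
13. 8684.211ms @ 33/2 + 789.474ms (3/2)
14. 9473.684ms @ 18 + 1052.632ms (2)
15. 10526.316ms @ 20 + 1052.632ms (2)
16. 11578.947ms @ 22 + 1052.632ms (2)

note 2 onset = 2b = 1052.632ms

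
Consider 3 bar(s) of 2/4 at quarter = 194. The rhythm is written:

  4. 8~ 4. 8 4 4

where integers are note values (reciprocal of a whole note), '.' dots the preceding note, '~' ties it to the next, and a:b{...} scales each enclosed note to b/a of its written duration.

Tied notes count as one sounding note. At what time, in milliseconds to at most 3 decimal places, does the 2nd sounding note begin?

1. 0.0ms @ 0 + 463.918ms (3/2)
2. 463.918ms @ 3/2 + 618.557ms (2)
3. 1082.474ms @ 7/2 + 154.639ms (1/2)
4. 1237.113ms @ 4 + 309.278ms (1)
5. 1546.392ms @ 5 + 309.278ms (1)

note 2 onset = 3/2b = 463.918ms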